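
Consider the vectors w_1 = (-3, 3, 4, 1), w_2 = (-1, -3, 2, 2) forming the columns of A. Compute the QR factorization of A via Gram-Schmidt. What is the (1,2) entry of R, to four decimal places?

e_1 = w_1/‖w_1‖ = (-3, 3, 4, 1)/5.9161 = (-0.5071, 0.5071, 0.6761, 0.1690).
r_{12} = e_1·w_2 = 0.6761.

r_{12} = 0.6761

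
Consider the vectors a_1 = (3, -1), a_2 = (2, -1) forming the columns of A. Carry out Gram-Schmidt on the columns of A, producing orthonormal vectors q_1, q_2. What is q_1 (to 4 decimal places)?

q_1 = a_1/‖a_1‖ = (3, -1)/3.1623 = (0.9487, -0.3162).

q_1 = (0.9487, -0.3162)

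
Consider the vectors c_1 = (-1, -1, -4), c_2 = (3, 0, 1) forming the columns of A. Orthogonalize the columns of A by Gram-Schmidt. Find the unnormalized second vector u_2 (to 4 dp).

u_2 = (2.6111, -0.3889, -0.5556)

c_1 = (-1, -1, -4); ‖c_1‖ = 4.2426, so e_1 = (-0.2357, -0.2357, -0.9428).
e_1·c_2 = (-0.2357)·3 + (-0.2357)·0 + (-0.9428)·1 = -1.6499.
u_2 = c_2 + 1.6499·e_1 = (2.6111, -0.3889, -0.5556).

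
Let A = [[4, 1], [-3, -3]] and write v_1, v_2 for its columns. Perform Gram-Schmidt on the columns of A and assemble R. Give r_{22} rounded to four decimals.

r_{22} = 1.8000

v_1 = (4, -3); ‖v_1‖ = 5.0000, so e_1 = (0.8000, -0.6000).
e_1·v_2 = 0.8000·1 + (-0.6000)·(-3) = 2.6000.
u_2 = v_2 − 2.6000·e_1 = (-1.0800, -1.4400).
r_{22} = ‖u_2‖ = 1.8000.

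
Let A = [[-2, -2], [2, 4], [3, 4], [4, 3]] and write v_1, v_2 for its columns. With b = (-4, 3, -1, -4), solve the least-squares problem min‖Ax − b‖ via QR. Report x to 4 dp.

x = (-1.9524, 1.6508)

v_1 = (-2, 2, 3, 4); ‖v_1‖ = 5.7446, so q_1 = (-0.3482, 0.3482, 0.5222, 0.6963).
q_1·v_2 = (-0.3482)·(-2) + 0.3482·4 + 0.5222·4 + 0.6963·3 = 6.2668.
u_2 = v_2 − 6.2668·q_1 = (0.1818, 1.8182, 0.7273, -1.3636).
‖u_2‖ = 2.3932, so q_2 = (0.0760, 0.7597, 0.3039, -0.5698).
Qᵀb = (-0.8704, 3.9506).
Back-substitute: x_2 = 3.9506/2.3932 = 1.6508.
x_1 = (-0.8704 − 6.2668·1.6508)/5.7446 = -1.9524.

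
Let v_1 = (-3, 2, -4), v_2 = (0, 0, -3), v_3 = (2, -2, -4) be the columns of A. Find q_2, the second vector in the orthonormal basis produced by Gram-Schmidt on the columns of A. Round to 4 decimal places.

q_2 = (0.6180, -0.4120, -0.6695)

v_1 = (-3, 2, -4); ‖v_1‖ = 5.3852, so q_1 = (-0.5571, 0.3714, -0.7428).
q_1·v_2 = (-0.5571)·0 + 0.3714·0 + (-0.7428)·(-3) = 2.2283.
u_2 = v_2 − 2.2283·q_1 = (1.2414, -0.8276, -1.3448).
‖u_2‖ = 2.0086, so q_2 = (0.6180, -0.4120, -0.6695).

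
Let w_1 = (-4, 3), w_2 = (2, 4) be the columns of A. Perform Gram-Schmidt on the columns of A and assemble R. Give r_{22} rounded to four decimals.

r_{22} = 4.4000

w_1 = (-4, 3); ‖w_1‖ = 5.0000, so q_1 = (-0.8000, 0.6000).
q_1·w_2 = (-0.8000)·2 + 0.6000·4 = 0.8000.
u_2 = w_2 − 0.8000·q_1 = (2.6400, 3.5200).
r_{22} = ‖u_2‖ = 4.4000.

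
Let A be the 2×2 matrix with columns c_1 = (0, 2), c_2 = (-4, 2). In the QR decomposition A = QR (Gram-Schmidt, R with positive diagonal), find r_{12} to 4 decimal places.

c_1 = (0, 2); ‖c_1‖ = 2.0000, so q_1 = (0.0000, 1.0000).
r_{12} = q_1·c_2 = 2.0000.

r_{12} = 2.0000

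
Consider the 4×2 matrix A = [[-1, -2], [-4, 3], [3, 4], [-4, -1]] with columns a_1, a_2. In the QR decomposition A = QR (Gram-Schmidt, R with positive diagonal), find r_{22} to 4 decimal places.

a_1 = (-1, -4, 3, -4); ‖a_1‖ = 6.4807, so e_1 = (-0.1543, -0.6172, 0.4629, -0.6172).
e_1·a_2 = (-0.1543)·(-2) + (-0.6172)·3 + 0.4629·4 + (-0.6172)·(-1) = 0.9258.
u_2 = a_2 − 0.9258·e_1 = (-1.8571, 3.5714, 3.5714, -0.4286).
r_{22} = ‖u_2‖ = 5.3984.

r_{22} = 5.3984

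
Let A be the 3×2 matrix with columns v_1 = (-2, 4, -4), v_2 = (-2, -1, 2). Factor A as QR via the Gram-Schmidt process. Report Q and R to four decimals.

q_1 = v_1/‖v_1‖ = (-2, 4, -4)/6.0000 = (-0.3333, 0.6667, -0.6667).
r_{12} = q_1·v_2 = -1.3333.
u_2 = v_2 + 1.3333·q_1 = (-2.4444, -0.1111, 1.1111).
‖u_2‖ = 2.6874, so q_2 = (-0.9096, -0.0413, 0.4134).

Q = [[-0.3333, -0.9096], [0.6667, -0.0413], [-0.6667, 0.4134]], R = [[6.0000, -1.3333], [0.0000, 2.6874]]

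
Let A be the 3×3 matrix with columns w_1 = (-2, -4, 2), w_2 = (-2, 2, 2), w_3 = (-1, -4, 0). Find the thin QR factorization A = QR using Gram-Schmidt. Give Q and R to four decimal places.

Q = [[-0.4082, -0.5774, -0.7071], [-0.8165, 0.5774, 0.0000], [0.4082, 0.5774, -0.7071]], R = [[4.8990, 0.0000, 3.6742], [0.0000, 3.4641, -1.7321], [0.0000, 0.0000, 0.7071]]

e_1 = w_1/‖w_1‖ = (-2, -4, 2)/4.8990 = (-0.4082, -0.8165, 0.4082).
r_{12} = e_1·w_2 = 0.0000.
u_2 = w_2 + 0.0000·e_1 = (-2.0000, 2.0000, 2.0000).
‖u_2‖ = 3.4641, so e_2 = (-0.5774, 0.5774, 0.5774).
r_{13} = e_1·w_3 = 3.6742; r_{23} = e_2·w_3 = -1.7321.
u_3 = w_3 − 3.6742·e_1 + 1.7321·e_2 = (-0.5000, 0.0000, -0.5000).
‖u_3‖ = 0.7071, so e_3 = (-0.7071, 0.0000, -0.7071).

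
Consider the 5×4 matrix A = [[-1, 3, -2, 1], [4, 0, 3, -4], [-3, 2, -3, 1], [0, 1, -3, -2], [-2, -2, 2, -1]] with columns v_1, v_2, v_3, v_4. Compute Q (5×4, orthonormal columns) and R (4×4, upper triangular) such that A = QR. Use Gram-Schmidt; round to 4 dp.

q_1 = v_1/‖v_1‖ = (-1, 4, -3, 0, -2)/5.4772 = (-0.1826, 0.7303, -0.5477, 0.0000, -0.3651).
r_{12} = q_1·v_2 = -0.9129.
u_2 = v_2 + 0.9129·q_1 = (2.8333, 0.6667, 1.5000, 1.0000, -2.3333).
‖u_2‖ = 4.1433, so q_2 = (0.6838, 0.1609, 0.3620, 0.2414, -0.5632).
r_{13} = q_1·v_3 = 3.4689; r_{23} = q_2·v_3 = -3.8215.
u_3 = v_3 − 3.4689·q_1 + 3.8215·q_2 = (1.2466, 1.0816, 0.2835, -2.0777, 1.1146).
‖u_3‖ = 2.8919, so q_3 = (0.4311, 0.3740, 0.0980, -0.7184, 0.3854).
r_{14} = q_1·v_4 = -3.2863; r_{24} = q_2·v_4 = 0.4827; r_{34} = q_3·v_4 = 0.0846.
u_4 = v_4 + 3.2863·q_1 − 0.4827·q_2 − 0.0846·q_3 = (0.0334, -1.7093, -0.9831, -2.0557, -1.9608).
‖u_4‖ = 3.4583, so q_4 = (0.0097, -0.4943, -0.2843, -0.5944, -0.5670).

Q = [[-0.1826, 0.6838, 0.4311, 0.0097], [0.7303, 0.1609, 0.3740, -0.4943], [-0.5477, 0.3620, 0.0980, -0.2843], [0.0000, 0.2414, -0.7184, -0.5944], [-0.3651, -0.5632, 0.3854, -0.5670]], R = [[5.4772, -0.9129, 3.4689, -3.2863], [0.0000, 4.1433, -3.8215, 0.4827], [0.0000, 0.0000, 2.8919, 0.0846], [0.0000, 0.0000, 0.0000, 3.4583]]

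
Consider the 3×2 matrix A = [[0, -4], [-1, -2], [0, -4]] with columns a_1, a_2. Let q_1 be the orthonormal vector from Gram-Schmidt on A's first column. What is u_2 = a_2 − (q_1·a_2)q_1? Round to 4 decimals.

u_2 = (-4.0000, 0.0000, -4.0000)

a_1 = (0, -1, 0); ‖a_1‖ = 1.0000, so q_1 = (0.0000, -1.0000, 0.0000).
q_1·a_2 = 0.0000·(-4) + (-1.0000)·(-2) + 0.0000·(-4) = 2.0000.
u_2 = a_2 − 2.0000·q_1 = (-4.0000, 0.0000, -4.0000).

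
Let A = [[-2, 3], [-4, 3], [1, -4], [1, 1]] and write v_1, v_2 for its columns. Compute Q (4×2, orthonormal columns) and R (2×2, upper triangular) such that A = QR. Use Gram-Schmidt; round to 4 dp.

e_1 = v_1/‖v_1‖ = (-2, -4, 1, 1)/4.6904 = (-0.4264, -0.8528, 0.2132, 0.2132).
r_{12} = e_1·v_2 = -4.4772.
u_2 = v_2 + 4.4772·e_1 = (1.0909, -0.8182, -3.0455, 1.9545).
‖u_2‖ = 3.8671, so e_2 = (0.2821, -0.2116, -0.7875, 0.5054).

Q = [[-0.4264, 0.2821], [-0.8528, -0.2116], [0.2132, -0.7875], [0.2132, 0.5054]], R = [[4.6904, -4.4772], [0.0000, 3.8671]]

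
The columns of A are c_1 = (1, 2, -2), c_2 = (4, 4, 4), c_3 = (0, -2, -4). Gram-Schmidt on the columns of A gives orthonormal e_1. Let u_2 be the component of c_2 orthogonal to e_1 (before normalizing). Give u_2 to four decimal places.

u_2 = (3.5556, 3.1111, 4.8889)

e_1 = c_1/‖c_1‖ = (1, 2, -2)/3.0000 = (0.3333, 0.6667, -0.6667).
r_{12} = e_1·c_2 = 1.3333.
u_2 = c_2 − 1.3333·e_1 = (3.5556, 3.1111, 4.8889).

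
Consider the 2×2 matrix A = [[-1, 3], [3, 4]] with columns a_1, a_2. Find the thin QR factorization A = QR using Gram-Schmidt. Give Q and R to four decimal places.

Q = [[-0.3162, 0.9487], [0.9487, 0.3162]], R = [[3.1623, 2.8460], [0.0000, 4.1110]]

a_1 = (-1, 3); ‖a_1‖ = 3.1623, so q_1 = (-0.3162, 0.9487).
q_1·a_2 = (-0.3162)·3 + 0.9487·4 = 2.8460.
u_2 = a_2 − 2.8460·q_1 = (3.9000, 1.3000).
‖u_2‖ = 4.1110, so q_2 = (0.9487, 0.3162).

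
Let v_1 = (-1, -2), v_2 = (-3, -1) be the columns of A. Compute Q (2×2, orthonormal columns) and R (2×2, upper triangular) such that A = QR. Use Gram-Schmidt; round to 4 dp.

Q = [[-0.4472, -0.8944], [-0.8944, 0.4472]], R = [[2.2361, 2.2361], [0.0000, 2.2361]]

e_1 = v_1/‖v_1‖ = (-1, -2)/2.2361 = (-0.4472, -0.8944).
r_{12} = e_1·v_2 = 2.2361.
u_2 = v_2 − 2.2361·e_1 = (-2.0000, 1.0000).
‖u_2‖ = 2.2361, so e_2 = (-0.8944, 0.4472).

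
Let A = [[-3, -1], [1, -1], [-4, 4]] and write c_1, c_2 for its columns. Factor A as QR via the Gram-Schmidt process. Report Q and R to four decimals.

c_1 = (-3, 1, -4); ‖c_1‖ = 5.0990, so e_1 = (-0.5883, 0.1961, -0.7845).
e_1·c_2 = (-0.5883)·(-1) + 0.1961·(-1) + (-0.7845)·4 = -2.7456.
u_2 = c_2 + 2.7456·e_1 = (-2.6154, -0.4615, 1.8462).
‖u_2‖ = 3.2344, so e_2 = (-0.8086, -0.1427, 0.5708).

Q = [[-0.5883, -0.8086], [0.1961, -0.1427], [-0.7845, 0.5708]], R = [[5.0990, -2.7456], [0.0000, 3.2344]]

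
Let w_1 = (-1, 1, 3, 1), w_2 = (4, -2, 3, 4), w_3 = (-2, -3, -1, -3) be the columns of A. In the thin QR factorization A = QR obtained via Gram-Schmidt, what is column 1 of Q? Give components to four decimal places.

e_1 = w_1/‖w_1‖ = (-1, 1, 3, 1)/3.4641 = (-0.2887, 0.2887, 0.8660, 0.2887).

e_1 = (-0.2887, 0.2887, 0.8660, 0.2887)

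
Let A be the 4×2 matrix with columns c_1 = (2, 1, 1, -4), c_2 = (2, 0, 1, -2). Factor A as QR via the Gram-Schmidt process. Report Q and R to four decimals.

e_1 = c_1/‖c_1‖ = (2, 1, 1, -4)/4.6904 = (0.4264, 0.2132, 0.2132, -0.8528).
r_{12} = e_1·c_2 = 2.7716.
u_2 = c_2 − 2.7716·e_1 = (0.8182, -0.5909, 0.4091, 0.3636).
‖u_2‖ = 1.1481, so e_2 = (0.7126, -0.5147, 0.3563, 0.3167).

Q = [[0.4264, 0.7126], [0.2132, -0.5147], [0.2132, 0.3563], [-0.8528, 0.3167]], R = [[4.6904, 2.7716], [0.0000, 1.1481]]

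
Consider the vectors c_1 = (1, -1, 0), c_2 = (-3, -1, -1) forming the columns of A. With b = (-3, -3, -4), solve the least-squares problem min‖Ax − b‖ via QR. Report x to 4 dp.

x = (1.7778, 1.7778)

c_1 = (1, -1, 0); ‖c_1‖ = 1.4142, so e_1 = (0.7071, -0.7071, 0.0000).
e_1·c_2 = 0.7071·(-3) + (-0.7071)·(-1) + 0.0000·(-1) = -1.4142.
u_2 = c_2 + 1.4142·e_1 = (-2.0000, -2.0000, -1.0000).
‖u_2‖ = 3.0000, so e_2 = (-0.6667, -0.6667, -0.3333).
Qᵀb = (0.0000, 5.3333).
Back-substitute: x_2 = 5.3333/3.0000 = 1.7778.
x_1 = (0.0000 + 1.4142·1.7778)/1.4142 = 1.7778.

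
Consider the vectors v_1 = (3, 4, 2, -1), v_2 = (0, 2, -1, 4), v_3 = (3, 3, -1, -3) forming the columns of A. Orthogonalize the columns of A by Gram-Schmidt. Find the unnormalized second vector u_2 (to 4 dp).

v_1 = (3, 4, 2, -1); ‖v_1‖ = 5.4772, so e_1 = (0.5477, 0.7303, 0.3651, -0.1826).
e_1·v_2 = 0.5477·0 + 0.7303·2 + 0.3651·(-1) + (-0.1826)·4 = 0.3651.
u_2 = v_2 − 0.3651·e_1 = (-0.2000, 1.7333, -1.1333, 4.0667).

u_2 = (-0.2000, 1.7333, -1.1333, 4.0667)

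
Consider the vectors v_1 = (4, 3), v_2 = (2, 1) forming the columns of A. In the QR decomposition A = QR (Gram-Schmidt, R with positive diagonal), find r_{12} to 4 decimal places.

e_1 = v_1/‖v_1‖ = (4, 3)/5.0000 = (0.8000, 0.6000).
r_{12} = e_1·v_2 = 2.2000.

r_{12} = 2.2000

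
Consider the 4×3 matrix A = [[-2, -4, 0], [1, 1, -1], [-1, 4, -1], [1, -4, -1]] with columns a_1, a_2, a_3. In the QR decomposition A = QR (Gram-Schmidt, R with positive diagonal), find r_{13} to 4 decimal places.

a_1 = (-2, 1, -1, 1); ‖a_1‖ = 2.6458, so q_1 = (-0.7559, 0.3780, -0.3780, 0.3780).
r_{13} = q_1·a_3 = -0.3780.

r_{13} = -0.3780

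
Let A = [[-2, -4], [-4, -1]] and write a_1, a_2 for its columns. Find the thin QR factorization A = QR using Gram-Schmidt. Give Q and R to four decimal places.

a_1 = (-2, -4); ‖a_1‖ = 4.4721, so e_1 = (-0.4472, -0.8944).
e_1·a_2 = (-0.4472)·(-4) + (-0.8944)·(-1) = 2.6833.
u_2 = a_2 − 2.6833·e_1 = (-2.8000, 1.4000).
‖u_2‖ = 3.1305, so e_2 = (-0.8944, 0.4472).

Q = [[-0.4472, -0.8944], [-0.8944, 0.4472]], R = [[4.4721, 2.6833], [0.0000, 3.1305]]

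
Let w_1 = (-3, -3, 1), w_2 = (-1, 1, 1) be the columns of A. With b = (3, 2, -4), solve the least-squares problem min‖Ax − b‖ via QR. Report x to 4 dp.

x = (-0.9286, -1.3571)

w_1 = (-3, -3, 1); ‖w_1‖ = 4.3589, so e_1 = (-0.6882, -0.6882, 0.2294).
e_1·w_2 = (-0.6882)·(-1) + (-0.6882)·1 + 0.2294·1 = 0.2294.
u_2 = w_2 − 0.2294·e_1 = (-0.8421, 1.1579, 0.9474).
‖u_2‖ = 1.7168, so e_2 = (-0.4905, 0.6745, 0.5518).
Qᵀb = (-4.3589, -2.3299).
Back-substitute: x_2 = -2.3299/1.7168 = -1.3571.
x_1 = (-4.3589 − 0.2294·(-1.3571))/4.3589 = -0.9286.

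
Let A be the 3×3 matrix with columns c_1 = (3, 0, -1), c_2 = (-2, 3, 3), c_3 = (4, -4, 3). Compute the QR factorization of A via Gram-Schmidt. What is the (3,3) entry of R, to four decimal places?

c_1 = (3, 0, -1); ‖c_1‖ = 3.1623, so q_1 = (0.9487, 0.0000, -0.3162).
q_1·c_2 = 0.9487·(-2) + 0.0000·3 + (-0.3162)·3 = -2.8460.
u_2 = c_2 + 2.8460·q_1 = (0.7000, 3.0000, 2.1000).
‖u_2‖ = 3.7283, so q_2 = (0.1878, 0.8047, 0.5633).
q_1·c_3 = 0.9487·4 + 0.0000·(-4) + (-0.3162)·3 = 2.8460; q_2·c_3 = 0.1878·4 + 0.8047·(-4) + 0.5633·3 = -0.7778.
u_3 = c_3 − 2.8460·q_1 + 0.7778·q_2 = (1.4460, -3.3741, 4.3381).
r_{33} = ‖u_3‖ = 5.6829.

r_{33} = 5.6829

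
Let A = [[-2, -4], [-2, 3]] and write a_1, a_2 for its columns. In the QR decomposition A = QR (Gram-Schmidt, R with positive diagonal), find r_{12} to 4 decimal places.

a_1 = (-2, -2); ‖a_1‖ = 2.8284, so e_1 = (-0.7071, -0.7071).
r_{12} = e_1·a_2 = 0.7071.

r_{12} = 0.7071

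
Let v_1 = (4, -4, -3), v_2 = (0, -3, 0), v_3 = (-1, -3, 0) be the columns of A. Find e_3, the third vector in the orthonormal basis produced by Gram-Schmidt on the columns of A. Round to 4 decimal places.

e_3 = (-0.6000, 0.0000, -0.8000)

v_1 = (4, -4, -3); ‖v_1‖ = 6.4031, so e_1 = (0.6247, -0.6247, -0.4685).
e_1·v_2 = 0.6247·0 + (-0.6247)·(-3) + (-0.4685)·0 = 1.8741.
u_2 = v_2 − 1.8741·e_1 = (-1.1707, -1.8293, 0.8780).
‖u_2‖ = 2.3426, so e_2 = (-0.4998, -0.7809, 0.3748).
e_1·v_3 = 0.6247·(-1) + (-0.6247)·(-3) + (-0.4685)·0 = 1.2494; e_2·v_3 = (-0.4998)·(-1) + (-0.7809)·(-3) + 0.3748·0 = 2.8424.
u_3 = v_3 − 1.2494·e_1 − 2.8424·e_2 = (-0.3600, 0.0000, -0.4800).
‖u_3‖ = 0.6000, so e_3 = (-0.6000, 0.0000, -0.8000).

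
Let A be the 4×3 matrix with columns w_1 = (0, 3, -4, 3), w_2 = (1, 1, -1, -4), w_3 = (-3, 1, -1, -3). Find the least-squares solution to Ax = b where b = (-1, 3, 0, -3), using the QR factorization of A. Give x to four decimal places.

w_1 = (0, 3, -4, 3); ‖w_1‖ = 5.8310, so q_1 = (0.0000, 0.5145, -0.6860, 0.5145).
q_1·w_2 = 0.0000·1 + 0.5145·1 + (-0.6860)·(-1) + 0.5145·(-4) = -0.8575.
u_2 = w_2 + 0.8575·q_1 = (1.0000, 1.4412, -1.5882, -3.5588).
‖u_2‖ = 4.2737, so q_2 = (0.2340, 0.3372, -0.3716, -0.8327).
q_1·w_3 = 0.0000·(-3) + 0.5145·1 + (-0.6860)·(-1) + 0.5145·(-3) = -0.3430; q_2·w_3 = 0.2340·(-3) + 0.3372·1 + (-0.3716)·(-1) + (-0.8327)·(-3) = 2.5050.
u_3 = w_3 + 0.3430·q_1 − 2.5050·q_2 = (-3.5862, 0.3317, -0.3043, -0.7375).
‖u_3‖ = 3.6888, so q_3 = (-0.9722, 0.0899, -0.0825, -0.1999).
Qᵀb = (0.0000, 3.2758, 1.8418).
Back-substitute: x_3 = 1.8418/3.6888 = 0.4993.
x_2 = (3.2758 − 2.5050·0.4993)/4.2737 = 0.4738.
x_1 = (0.0000 + 0.8575·0.4738 + 0.3430·0.4993)/5.8310 = 0.0991.

x = (0.0991, 0.4738, 0.4993)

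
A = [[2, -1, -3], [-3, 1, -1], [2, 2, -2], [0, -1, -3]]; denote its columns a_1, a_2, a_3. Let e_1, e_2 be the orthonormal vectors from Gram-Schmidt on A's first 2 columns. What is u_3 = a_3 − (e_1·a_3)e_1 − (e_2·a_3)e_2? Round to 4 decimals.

u_3 = (-2.1017, -2.3051, -1.3559, -2.9153)

e_1 = a_1/‖a_1‖ = (2, -3, 2, 0)/4.1231 = (0.4851, -0.7276, 0.4851, 0.0000).
r_{12} = e_1·a_2 = -0.2425.
u_2 = a_2 + 0.2425·e_1 = (-0.8824, 0.8235, 2.1176, -1.0000).
‖u_2‖ = 2.6346, so e_2 = (-0.3349, 0.3126, 0.8038, -0.3796).
r_{13} = e_1·a_3 = -1.6977; r_{23} = e_2·a_3 = 0.2233.
u_3 = a_3 + 1.6977·e_1 − 0.2233·e_2 = (-2.1017, -2.3051, -1.3559, -2.9153).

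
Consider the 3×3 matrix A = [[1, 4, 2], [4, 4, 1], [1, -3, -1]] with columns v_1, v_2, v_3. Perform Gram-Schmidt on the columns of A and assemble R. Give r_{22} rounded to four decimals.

r_{22} = 4.9944

v_1 = (1, 4, 1); ‖v_1‖ = 4.2426, so e_1 = (0.2357, 0.9428, 0.2357).
e_1·v_2 = 0.2357·4 + 0.9428·4 + 0.2357·(-3) = 4.0069.
u_2 = v_2 − 4.0069·e_1 = (3.0556, 0.2222, -3.9444).
r_{22} = ‖u_2‖ = 4.9944.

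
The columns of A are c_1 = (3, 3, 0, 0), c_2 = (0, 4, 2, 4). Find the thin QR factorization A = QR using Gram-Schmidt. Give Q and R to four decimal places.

q_1 = c_1/‖c_1‖ = (3, 3, 0, 0)/4.2426 = (0.7071, 0.7071, 0.0000, 0.0000).
r_{12} = q_1·c_2 = 2.8284.
u_2 = c_2 − 2.8284·q_1 = (-2.0000, 2.0000, 2.0000, 4.0000).
‖u_2‖ = 5.2915, so q_2 = (-0.3780, 0.3780, 0.3780, 0.7559).

Q = [[0.7071, -0.3780], [0.7071, 0.3780], [0.0000, 0.3780], [0.0000, 0.7559]], R = [[4.2426, 2.8284], [0.0000, 5.2915]]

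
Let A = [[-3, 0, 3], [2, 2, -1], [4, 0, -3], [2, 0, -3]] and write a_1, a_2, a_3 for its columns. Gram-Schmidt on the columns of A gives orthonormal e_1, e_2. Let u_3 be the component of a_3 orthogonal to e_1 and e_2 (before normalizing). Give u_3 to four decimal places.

u_3 = (0.2069, 0.0000, 0.7241, -1.1379)

e_1 = a_1/‖a_1‖ = (-3, 2, 4, 2)/5.7446 = (-0.5222, 0.3482, 0.6963, 0.3482).
r_{12} = e_1·a_2 = 0.6963.
u_2 = a_2 − 0.6963·e_1 = (0.3636, 1.7576, -0.4848, -0.2424).
‖u_2‖ = 1.8749, so e_2 = (0.1940, 0.9374, -0.2586, -0.1293).
r_{13} = e_1·a_3 = -5.0483; r_{23} = e_2·a_3 = 0.8081.
u_3 = a_3 + 5.0483·e_1 − 0.8081·e_2 = (0.2069, 0.0000, 0.7241, -1.1379).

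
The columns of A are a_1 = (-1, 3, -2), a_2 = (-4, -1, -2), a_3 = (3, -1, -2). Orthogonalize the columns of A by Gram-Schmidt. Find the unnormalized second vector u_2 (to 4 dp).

a_1 = (-1, 3, -2); ‖a_1‖ = 3.7417, so e_1 = (-0.2673, 0.8018, -0.5345).
e_1·a_2 = (-0.2673)·(-4) + 0.8018·(-1) + (-0.5345)·(-2) = 1.3363.
u_2 = a_2 − 1.3363·e_1 = (-3.6429, -2.0714, -1.2857).

u_2 = (-3.6429, -2.0714, -1.2857)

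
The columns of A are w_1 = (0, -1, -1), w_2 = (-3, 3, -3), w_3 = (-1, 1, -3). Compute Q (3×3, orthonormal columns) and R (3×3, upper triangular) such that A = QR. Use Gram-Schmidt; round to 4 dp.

q_1 = w_1/‖w_1‖ = (0, -1, -1)/1.4142 = (0.0000, -0.7071, -0.7071).
r_{12} = q_1·w_2 = 0.0000.
u_2 = w_2 + 0.0000·q_1 = (-3.0000, 3.0000, -3.0000).
‖u_2‖ = 5.1962, so q_2 = (-0.5774, 0.5774, -0.5774).
r_{13} = q_1·w_3 = 1.4142; r_{23} = q_2·w_3 = 2.8868.
u_3 = w_3 − 1.4142·q_1 − 2.8868·q_2 = (0.6667, 0.3333, -0.3333).
‖u_3‖ = 0.8165, so q_3 = (0.8165, 0.4082, -0.4082).

Q = [[0.0000, -0.5774, 0.8165], [-0.7071, 0.5774, 0.4082], [-0.7071, -0.5774, -0.4082]], R = [[1.4142, 0.0000, 1.4142], [0.0000, 5.1962, 2.8868], [0.0000, 0.0000, 0.8165]]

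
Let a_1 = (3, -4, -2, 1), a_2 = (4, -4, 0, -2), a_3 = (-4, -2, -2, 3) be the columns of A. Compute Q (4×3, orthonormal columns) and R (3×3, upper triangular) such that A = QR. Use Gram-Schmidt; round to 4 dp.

Q = [[0.5477, 0.3815, -0.7359], [-0.7303, -0.1453, -0.6453], [-0.3651, 0.4723, 0.0962], [0.1826, -0.7812, -0.1811]], R = [[5.4772, 4.7469, 0.5477], [0.0000, 3.6697, -4.5235], [0.0000, 0.0000, 3.4982]]

a_1 = (3, -4, -2, 1); ‖a_1‖ = 5.4772, so q_1 = (0.5477, -0.7303, -0.3651, 0.1826).
q_1·a_2 = 0.5477·4 + (-0.7303)·(-4) + (-0.3651)·0 + 0.1826·(-2) = 4.7469.
u_2 = a_2 − 4.7469·q_1 = (1.4000, -0.5333, 1.7333, -2.8667).
‖u_2‖ = 3.6697, so q_2 = (0.3815, -0.1453, 0.4723, -0.7812).
q_1·a_3 = 0.5477·(-4) + (-0.7303)·(-2) + (-0.3651)·(-2) + 0.1826·3 = 0.5477; q_2·a_3 = 0.3815·(-4) + (-0.1453)·(-2) + 0.4723·(-2) + (-0.7812)·3 = -4.5235.
u_3 = a_3 − 0.5477·q_1 + 4.5235·q_2 = (-2.5743, -2.2574, 0.3366, -0.6337).
‖u_3‖ = 3.4982, so q_3 = (-0.7359, -0.6453, 0.0962, -0.1811).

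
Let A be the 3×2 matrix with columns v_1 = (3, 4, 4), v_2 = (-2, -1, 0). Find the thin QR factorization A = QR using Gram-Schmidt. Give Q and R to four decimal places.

Q = [[0.4685, -0.7925], [0.6247, -0.0152], [0.6247, 0.6096]], R = [[6.4031, -1.5617], [0.0000, 1.6003]]

e_1 = v_1/‖v_1‖ = (3, 4, 4)/6.4031 = (0.4685, 0.6247, 0.6247).
r_{12} = e_1·v_2 = -1.5617.
u_2 = v_2 + 1.5617·e_1 = (-1.2683, -0.0244, 0.9756).
‖u_2‖ = 1.6003, so e_2 = (-0.7925, -0.0152, 0.6096).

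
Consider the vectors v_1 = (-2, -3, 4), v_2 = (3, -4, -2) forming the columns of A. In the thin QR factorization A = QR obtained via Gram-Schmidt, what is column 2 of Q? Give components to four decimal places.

q_2 = (0.5327, -0.7831, -0.3209)

v_1 = (-2, -3, 4); ‖v_1‖ = 5.3852, so q_1 = (-0.3714, -0.5571, 0.7428).
q_1·v_2 = (-0.3714)·3 + (-0.5571)·(-4) + 0.7428·(-2) = -0.3714.
u_2 = v_2 + 0.3714·q_1 = (2.8621, -4.2069, -1.7241).
‖u_2‖ = 5.3723, so q_2 = (0.5327, -0.7831, -0.3209).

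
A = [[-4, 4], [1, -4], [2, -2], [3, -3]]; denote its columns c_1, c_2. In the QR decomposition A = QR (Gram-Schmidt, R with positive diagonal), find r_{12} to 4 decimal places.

r_{12} = -6.0249

c_1 = (-4, 1, 2, 3); ‖c_1‖ = 5.4772, so e_1 = (-0.7303, 0.1826, 0.3651, 0.5477).
r_{12} = e_1·c_2 = -6.0249.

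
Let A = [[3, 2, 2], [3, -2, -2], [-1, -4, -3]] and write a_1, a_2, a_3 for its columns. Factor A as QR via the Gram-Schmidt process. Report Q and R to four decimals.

Q = [[0.6882, 0.2844, 0.6674], [0.6882, -0.5468, -0.4767], [-0.2294, -0.7875, 0.5721]], R = [[4.3589, 0.9177, 0.6882], [0.0000, 4.8123, 4.0248], [0.0000, 0.0000, 0.5721]]

a_1 = (3, 3, -1); ‖a_1‖ = 4.3589, so e_1 = (0.6882, 0.6882, -0.2294).
e_1·a_2 = 0.6882·2 + 0.6882·(-2) + (-0.2294)·(-4) = 0.9177.
u_2 = a_2 − 0.9177·e_1 = (1.3684, -2.6316, -3.7895).
‖u_2‖ = 4.8123, so e_2 = (0.2844, -0.5468, -0.7875).
e_1·a_3 = 0.6882·2 + 0.6882·(-2) + (-0.2294)·(-3) = 0.6882; e_2·a_3 = 0.2844·2 + (-0.5468)·(-2) + (-0.7875)·(-3) = 4.0248.
u_3 = a_3 − 0.6882·e_1 − 4.0248·e_2 = (0.3818, -0.2727, 0.3273).
‖u_3‖ = 0.5721, so e_3 = (0.6674, -0.4767, 0.5721).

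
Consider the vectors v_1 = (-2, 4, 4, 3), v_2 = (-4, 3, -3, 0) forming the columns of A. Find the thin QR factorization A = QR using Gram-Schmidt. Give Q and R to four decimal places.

Q = [[-0.2981, -0.6385], [0.5963, 0.4010], [0.5963, -0.6502], [0.4472, -0.0934]], R = [[6.7082, 1.1926], [0.0000, 5.7077]]

e_1 = v_1/‖v_1‖ = (-2, 4, 4, 3)/6.7082 = (-0.2981, 0.5963, 0.5963, 0.4472).
r_{12} = e_1·v_2 = 1.1926.
u_2 = v_2 − 1.1926·e_1 = (-3.6444, 2.2889, -3.7111, -0.5333).
‖u_2‖ = 5.7077, so e_2 = (-0.6385, 0.4010, -0.6502, -0.0934).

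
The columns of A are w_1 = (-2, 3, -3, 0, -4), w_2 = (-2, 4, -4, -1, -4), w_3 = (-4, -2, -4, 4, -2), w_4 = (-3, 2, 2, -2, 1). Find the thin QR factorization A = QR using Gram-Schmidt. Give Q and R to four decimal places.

w_1 = (-2, 3, -3, 0, -4); ‖w_1‖ = 6.1644, so e_1 = (-0.3244, 0.4867, -0.4867, 0.0000, -0.6489).
e_1·w_2 = (-0.3244)·(-2) + 0.4867·4 + (-0.4867)·(-4) + 0.0000·(-1) + (-0.6489)·(-4) = 7.1377.
u_2 = w_2 − 7.1377·e_1 = (0.3158, 0.5263, -0.5263, -1.0000, 0.6316).
‖u_2‖ = 1.4327, so e_2 = (0.2204, 0.3674, -0.3674, -0.6980, 0.4408).
e_1·w_3 = (-0.3244)·(-4) + 0.4867·(-2) + (-0.4867)·(-4) + 0.0000·4 + (-0.6489)·(-2) = 3.5689; e_2·w_3 = 0.2204·(-4) + 0.3674·(-2) + (-0.3674)·(-4) + (-0.6980)·4 + 0.4408·(-2) = -3.8205.
u_3 = w_3 − 3.5689·e_1 + 3.8205·e_2 = (-2.0000, -2.3333, -3.6667, 1.3333, 2.0000).
‖u_3‖ = 5.3541, so e_3 = (-0.3735, -0.4358, -0.6848, 0.2490, 0.3735).
e_1·w_4 = (-0.3244)·(-3) + 0.4867·2 + (-0.4867)·2 + 0.0000·(-2) + (-0.6489)·1 = 0.3244; e_2·w_4 = 0.2204·(-3) + 0.3674·2 + (-0.3674)·2 + (-0.6980)·(-2) + 0.4408·1 = 1.1755; e_3·w_4 = (-0.3735)·(-3) + (-0.4358)·2 + (-0.6848)·2 + 0.2490·(-2) + 0.3735·1 = -1.2451.
u_4 = w_4 − 0.3244·e_1 − 1.1755·e_2 + 1.2451·e_3 = (-3.6190, 0.8676, 1.7370, -0.8694, 1.1574).
‖u_4‖ = 4.3546, so e_4 = (-0.8311, 0.1992, 0.3989, -0.1997, 0.2658).

Q = [[-0.3244, 0.2204, -0.3735, -0.8311], [0.4867, 0.3674, -0.4358, 0.1992], [-0.4867, -0.3674, -0.6848, 0.3989], [0.0000, -0.6980, 0.2490, -0.1997], [-0.6489, 0.4408, 0.3735, 0.2658]], R = [[6.1644, 7.1377, 3.5689, 0.3244], [0.0000, 1.4327, -3.8205, 1.1755], [0.0000, 0.0000, 5.3541, -1.2451], [0.0000, 0.0000, 0.0000, 4.3546]]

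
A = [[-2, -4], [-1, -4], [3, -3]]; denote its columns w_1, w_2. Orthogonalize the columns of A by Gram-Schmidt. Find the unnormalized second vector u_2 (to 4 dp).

u_2 = (-3.5714, -3.7857, -3.6429)

w_1 = (-2, -1, 3); ‖w_1‖ = 3.7417, so q_1 = (-0.5345, -0.2673, 0.8018).
q_1·w_2 = (-0.5345)·(-4) + (-0.2673)·(-4) + 0.8018·(-3) = 0.8018.
u_2 = w_2 − 0.8018·q_1 = (-3.5714, -3.7857, -3.6429).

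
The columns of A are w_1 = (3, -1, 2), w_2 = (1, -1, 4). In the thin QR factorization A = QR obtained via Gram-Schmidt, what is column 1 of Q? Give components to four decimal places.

w_1 = (3, -1, 2); ‖w_1‖ = 3.7417, so e_1 = (0.8018, -0.2673, 0.5345).

e_1 = (0.8018, -0.2673, 0.5345)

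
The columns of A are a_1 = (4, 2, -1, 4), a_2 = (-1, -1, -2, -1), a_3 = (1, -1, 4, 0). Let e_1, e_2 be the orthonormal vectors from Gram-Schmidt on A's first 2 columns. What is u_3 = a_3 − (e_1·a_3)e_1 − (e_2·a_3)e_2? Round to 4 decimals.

a_1 = (4, 2, -1, 4); ‖a_1‖ = 6.0828, so e_1 = (0.6576, 0.3288, -0.1644, 0.6576).
e_1·a_2 = 0.6576·(-1) + 0.3288·(-1) + (-0.1644)·(-2) + 0.6576·(-1) = -1.3152.
u_2 = a_2 + 1.3152·e_1 = (-0.1351, -0.5676, -2.2162, -0.1351).
‖u_2‖ = 2.2957, so e_2 = (-0.0589, -0.2472, -0.9654, -0.0589).
e_1·a_3 = 0.6576·1 + 0.3288·(-1) + (-0.1644)·4 + 0.6576·0 = -0.3288; e_2·a_3 = (-0.0589)·1 + (-0.2472)·(-1) + (-0.9654)·4 + (-0.0589)·0 = -3.6731.
u_3 = a_3 + 0.3288·e_1 + 3.6731·e_2 = (1.0000, -1.8000, 0.4000, 0.0000).

u_3 = (1.0000, -1.8000, 0.4000, 0.0000)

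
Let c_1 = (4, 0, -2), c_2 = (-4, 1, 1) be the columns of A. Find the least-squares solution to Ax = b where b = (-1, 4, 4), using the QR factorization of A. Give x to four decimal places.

x = (0.0000, 0.6667)

c_1 = (4, 0, -2); ‖c_1‖ = 4.4721, so q_1 = (0.8944, 0.0000, -0.4472).
q_1·c_2 = 0.8944·(-4) + 0.0000·1 + (-0.4472)·1 = -4.0249.
u_2 = c_2 + 4.0249·q_1 = (-0.4000, 1.0000, -0.8000).
‖u_2‖ = 1.3416, so q_2 = (-0.2981, 0.7454, -0.5963).
Qᵀb = (-2.6833, 0.8944).
Back-substitute: x_2 = 0.8944/1.3416 = 0.6667.
x_1 = (-2.6833 + 4.0249·0.6667)/4.4721 = 0.0000.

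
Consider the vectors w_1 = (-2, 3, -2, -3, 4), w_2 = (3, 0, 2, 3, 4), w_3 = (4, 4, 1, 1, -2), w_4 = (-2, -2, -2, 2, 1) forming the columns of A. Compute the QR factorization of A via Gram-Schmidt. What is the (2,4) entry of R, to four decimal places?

r_{24} = 0.0000

w_1 = (-2, 3, -2, -3, 4); ‖w_1‖ = 6.4807, so e_1 = (-0.3086, 0.4629, -0.3086, -0.4629, 0.6172).
e_1·w_2 = (-0.3086)·3 + 0.4629·0 + (-0.3086)·2 + (-0.4629)·3 + 0.6172·4 = -0.4629.
u_2 = w_2 + 0.4629·e_1 = (2.8571, 0.2143, 1.8571, 2.7857, 4.2857).
‖u_2‖ = 6.1470, so e_2 = (0.4648, 0.0349, 0.3021, 0.4532, 0.6972).
r_{24} = e_2·w_4 = 0.0000.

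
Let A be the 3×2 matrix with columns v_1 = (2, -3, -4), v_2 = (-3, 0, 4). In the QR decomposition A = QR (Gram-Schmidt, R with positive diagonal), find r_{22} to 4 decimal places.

r_{22} = 2.8828

v_1 = (2, -3, -4); ‖v_1‖ = 5.3852, so e_1 = (0.3714, -0.5571, -0.7428).
e_1·v_2 = 0.3714·(-3) + (-0.5571)·0 + (-0.7428)·4 = -4.0853.
u_2 = v_2 + 4.0853·e_1 = (-1.4828, -2.2759, 0.9655).
r_{22} = ‖u_2‖ = 2.8828.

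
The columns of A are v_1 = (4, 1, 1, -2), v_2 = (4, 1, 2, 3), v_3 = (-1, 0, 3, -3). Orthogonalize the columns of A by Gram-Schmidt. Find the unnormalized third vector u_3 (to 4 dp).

q_1 = v_1/‖v_1‖ = (4, 1, 1, -2)/4.6904 = (0.8528, 0.2132, 0.2132, -0.4264).
r_{12} = q_1·v_2 = 2.7716.
u_2 = v_2 − 2.7716·q_1 = (1.6364, 0.4091, 1.4091, 4.1818).
‖u_2‖ = 4.7242, so q_2 = (0.3464, 0.0866, 0.2983, 0.8852).
r_{13} = q_1·v_3 = 1.0660; r_{23} = q_2·v_3 = -2.1071.
u_3 = v_3 − 1.0660·q_1 + 2.1071·q_2 = (-1.1792, -0.0448, 3.4012, -0.6802).

u_3 = (-1.1792, -0.0448, 3.4012, -0.6802)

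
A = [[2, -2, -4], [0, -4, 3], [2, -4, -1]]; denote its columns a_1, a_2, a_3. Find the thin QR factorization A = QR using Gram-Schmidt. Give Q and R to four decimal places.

Q = [[0.7071, 0.2357, -0.6667], [0.0000, -0.9428, -0.3333], [0.7071, -0.2357, 0.6667]], R = [[2.8284, -4.2426, -3.5355], [0.0000, 4.2426, -3.5355], [0.0000, 0.0000, 1.0000]]

a_1 = (2, 0, 2); ‖a_1‖ = 2.8284, so e_1 = (0.7071, 0.0000, 0.7071).
e_1·a_2 = 0.7071·(-2) + 0.0000·(-4) + 0.7071·(-4) = -4.2426.
u_2 = a_2 + 4.2426·e_1 = (1.0000, -4.0000, -1.0000).
‖u_2‖ = 4.2426, so e_2 = (0.2357, -0.9428, -0.2357).
e_1·a_3 = 0.7071·(-4) + 0.0000·3 + 0.7071·(-1) = -3.5355; e_2·a_3 = 0.2357·(-4) + (-0.9428)·3 + (-0.2357)·(-1) = -3.5355.
u_3 = a_3 + 3.5355·e_1 + 3.5355·e_2 = (-0.6667, -0.3333, 0.6667).
‖u_3‖ = 1.0000, so e_3 = (-0.6667, -0.3333, 0.6667).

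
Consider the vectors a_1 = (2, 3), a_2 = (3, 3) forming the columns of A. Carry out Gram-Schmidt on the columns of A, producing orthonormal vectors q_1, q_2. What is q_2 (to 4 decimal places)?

a_1 = (2, 3); ‖a_1‖ = 3.6056, so q_1 = (0.5547, 0.8321).
q_1·a_2 = 0.5547·3 + 0.8321·3 = 4.1603.
u_2 = a_2 − 4.1603·q_1 = (0.6923, -0.4615).
‖u_2‖ = 0.8321, so q_2 = (0.8321, -0.5547).

q_2 = (0.8321, -0.5547)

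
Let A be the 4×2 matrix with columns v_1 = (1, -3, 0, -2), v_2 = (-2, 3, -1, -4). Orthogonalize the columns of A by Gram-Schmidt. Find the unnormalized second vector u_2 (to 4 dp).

u_2 = (-1.7857, 2.3571, -1.0000, -4.4286)

v_1 = (1, -3, 0, -2); ‖v_1‖ = 3.7417, so e_1 = (0.2673, -0.8018, 0.0000, -0.5345).
e_1·v_2 = 0.2673·(-2) + (-0.8018)·3 + 0.0000·(-1) + (-0.5345)·(-4) = -0.8018.
u_2 = v_2 + 0.8018·e_1 = (-1.7857, 2.3571, -1.0000, -4.4286).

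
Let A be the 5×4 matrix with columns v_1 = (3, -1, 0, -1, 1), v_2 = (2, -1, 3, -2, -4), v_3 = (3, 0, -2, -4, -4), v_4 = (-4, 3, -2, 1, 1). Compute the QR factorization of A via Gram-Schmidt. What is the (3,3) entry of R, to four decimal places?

e_1 = v_1/‖v_1‖ = (3, -1, 0, -1, 1)/3.4641 = (0.8660, -0.2887, 0.0000, -0.2887, 0.2887).
r_{12} = e_1·v_2 = 1.4434.
u_2 = v_2 − 1.4434·e_1 = (0.7500, -0.5833, 3.0000, -1.5833, -4.4167).
‖u_2‖ = 5.6495, so e_2 = (0.1328, -0.1033, 0.5310, -0.2803, -0.7818).
r_{13} = e_1·v_3 = 2.5981; r_{23} = e_2·v_3 = 3.5844.
u_3 = v_3 − 2.5981·e_1 − 3.5844·e_2 = (0.2742, 1.1201, -3.9034, -2.2454, -1.9478).
r_{33} = ‖u_3‖ = 5.0400.

r_{33} = 5.0400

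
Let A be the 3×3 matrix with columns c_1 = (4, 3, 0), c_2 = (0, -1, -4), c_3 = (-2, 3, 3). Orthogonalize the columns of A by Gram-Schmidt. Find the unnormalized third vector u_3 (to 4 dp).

c_1 = (4, 3, 0); ‖c_1‖ = 5.0000, so e_1 = (0.8000, 0.6000, 0.0000).
e_1·c_2 = 0.8000·0 + 0.6000·(-1) + 0.0000·(-4) = -0.6000.
u_2 = c_2 + 0.6000·e_1 = (0.4800, -0.6400, -4.0000).
‖u_2‖ = 4.0792, so e_2 = (0.1177, -0.1569, -0.9806).
e_1·c_3 = 0.8000·(-2) + 0.6000·3 + 0.0000·3 = 0.2000; e_2·c_3 = 0.1177·(-2) + (-0.1569)·3 + (-0.9806)·3 = -3.6478.
u_3 = c_3 − 0.2000·e_1 + 3.6478·e_2 = (-1.7308, 2.3077, -0.5769).

u_3 = (-1.7308, 2.3077, -0.5769)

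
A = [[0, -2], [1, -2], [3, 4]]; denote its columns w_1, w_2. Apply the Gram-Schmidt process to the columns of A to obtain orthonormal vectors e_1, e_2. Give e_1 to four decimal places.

e_1 = (0.0000, 0.3162, 0.9487)

w_1 = (0, 1, 3); ‖w_1‖ = 3.1623, so e_1 = (0.0000, 0.3162, 0.9487).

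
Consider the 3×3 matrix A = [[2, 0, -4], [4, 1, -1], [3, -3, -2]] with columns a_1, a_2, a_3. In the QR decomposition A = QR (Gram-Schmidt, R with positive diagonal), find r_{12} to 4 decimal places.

r_{12} = -0.9285

e_1 = a_1/‖a_1‖ = (2, 4, 3)/5.3852 = (0.3714, 0.7428, 0.5571).
r_{12} = e_1·a_2 = -0.9285.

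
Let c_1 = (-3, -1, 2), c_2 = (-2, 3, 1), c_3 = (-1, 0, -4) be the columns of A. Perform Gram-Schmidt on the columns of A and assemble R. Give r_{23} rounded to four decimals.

c_1 = (-3, -1, 2); ‖c_1‖ = 3.7417, so q_1 = (-0.8018, -0.2673, 0.5345).
q_1·c_2 = (-0.8018)·(-2) + (-0.2673)·3 + 0.5345·1 = 1.3363.
u_2 = c_2 − 1.3363·q_1 = (-0.9286, 3.3571, 0.2857).
‖u_2‖ = 3.4949, so q_2 = (-0.2657, 0.9606, 0.0818).
r_{23} = q_2·c_3 = -0.0613.

r_{23} = -0.0613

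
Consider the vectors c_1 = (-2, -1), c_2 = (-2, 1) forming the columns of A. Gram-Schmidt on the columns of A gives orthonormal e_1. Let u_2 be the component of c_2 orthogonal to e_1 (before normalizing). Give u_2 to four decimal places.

c_1 = (-2, -1); ‖c_1‖ = 2.2361, so e_1 = (-0.8944, -0.4472).
e_1·c_2 = (-0.8944)·(-2) + (-0.4472)·1 = 1.3416.
u_2 = c_2 − 1.3416·e_1 = (-0.8000, 1.6000).

u_2 = (-0.8000, 1.6000)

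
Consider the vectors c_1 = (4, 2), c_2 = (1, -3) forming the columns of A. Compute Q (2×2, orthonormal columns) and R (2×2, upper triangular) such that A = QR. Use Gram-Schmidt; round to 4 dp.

c_1 = (4, 2); ‖c_1‖ = 4.4721, so q_1 = (0.8944, 0.4472).
q_1·c_2 = 0.8944·1 + 0.4472·(-3) = -0.4472.
u_2 = c_2 + 0.4472·q_1 = (1.4000, -2.8000).
‖u_2‖ = 3.1305, so q_2 = (0.4472, -0.8944).

Q = [[0.8944, 0.4472], [0.4472, -0.8944]], R = [[4.4721, -0.4472], [0.0000, 3.1305]]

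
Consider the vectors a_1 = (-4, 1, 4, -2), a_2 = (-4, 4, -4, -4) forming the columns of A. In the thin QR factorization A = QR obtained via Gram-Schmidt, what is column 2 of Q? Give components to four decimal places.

a_1 = (-4, 1, 4, -2); ‖a_1‖ = 6.0828, so q_1 = (-0.6576, 0.1644, 0.6576, -0.3288).
q_1·a_2 = (-0.6576)·(-4) + 0.1644·4 + 0.6576·(-4) + (-0.3288)·(-4) = 1.9728.
u_2 = a_2 − 1.9728·q_1 = (-2.7027, 3.6757, -5.2973, -3.3514).
‖u_2‖ = 7.7529, so q_2 = (-0.3486, 0.4741, -0.6833, -0.4323).

q_2 = (-0.3486, 0.4741, -0.6833, -0.4323)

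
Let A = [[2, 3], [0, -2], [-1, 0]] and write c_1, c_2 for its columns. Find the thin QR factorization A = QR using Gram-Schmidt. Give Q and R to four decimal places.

Q = [[0.8944, 0.2491], [0.0000, -0.8305], [-0.4472, 0.4983]], R = [[2.2361, 2.6833], [0.0000, 2.4083]]

c_1 = (2, 0, -1); ‖c_1‖ = 2.2361, so q_1 = (0.8944, 0.0000, -0.4472).
q_1·c_2 = 0.8944·3 + 0.0000·(-2) + (-0.4472)·0 = 2.6833.
u_2 = c_2 − 2.6833·q_1 = (0.6000, -2.0000, 1.2000).
‖u_2‖ = 2.4083, so q_2 = (0.2491, -0.8305, 0.4983).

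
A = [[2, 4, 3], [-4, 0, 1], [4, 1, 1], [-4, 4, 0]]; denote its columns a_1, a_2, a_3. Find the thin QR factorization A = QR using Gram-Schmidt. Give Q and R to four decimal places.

Q = [[0.2774, 0.7265, 0.4851], [-0.5547, -0.0538, 0.7276], [0.5547, 0.2287, 0.0000], [-0.5547, 0.6458, -0.4851]], R = [[7.2111, -0.5547, 0.8321], [0.0000, 5.7177, 2.3544], [0.0000, 0.0000, 2.1828]]

a_1 = (2, -4, 4, -4); ‖a_1‖ = 7.2111, so e_1 = (0.2774, -0.5547, 0.5547, -0.5547).
e_1·a_2 = 0.2774·4 + (-0.5547)·0 + 0.5547·1 + (-0.5547)·4 = -0.5547.
u_2 = a_2 + 0.5547·e_1 = (4.1538, -0.3077, 1.3077, 3.6923).
‖u_2‖ = 5.7177, so e_2 = (0.7265, -0.0538, 0.2287, 0.6458).
e_1·a_3 = 0.2774·3 + (-0.5547)·1 + 0.5547·1 + (-0.5547)·0 = 0.8321; e_2·a_3 = 0.7265·3 + (-0.0538)·1 + 0.2287·1 + 0.6458·0 = 2.3544.
u_3 = a_3 − 0.8321·e_1 − 2.3544·e_2 = (1.0588, 1.5882, 0.0000, -1.0588).
‖u_3‖ = 2.1828, so e_3 = (0.4851, 0.7276, 0.0000, -0.4851).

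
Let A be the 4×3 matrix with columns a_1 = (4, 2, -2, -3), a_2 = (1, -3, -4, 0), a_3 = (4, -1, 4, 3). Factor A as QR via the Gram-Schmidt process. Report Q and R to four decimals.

e_1 = a_1/‖a_1‖ = (4, 2, -2, -3)/5.7446 = (0.6963, 0.3482, -0.3482, -0.5222).
r_{12} = e_1·a_2 = 1.0445.
u_2 = a_2 − 1.0445·e_1 = (0.2727, -3.3636, -3.6364, 0.5455).
‖u_2‖ = 4.9909, so e_2 = (0.0546, -0.6740, -0.7286, 0.1093).
r_{13} = e_1·a_3 = -0.5222; r_{23} = e_2·a_3 = -1.6940.
u_3 = a_3 + 0.5222·e_1 + 1.6940·e_2 = (4.4562, -1.9599, 2.5839, 2.9124).
‖u_3‖ = 6.2336, so e_3 = (0.7149, -0.3144, 0.4145, 0.4672).

Q = [[0.6963, 0.0546, 0.7149], [0.3482, -0.6740, -0.3144], [-0.3482, -0.7286, 0.4145], [-0.5222, 0.1093, 0.4672]], R = [[5.7446, 1.0445, -0.5222], [0.0000, 4.9909, -1.6940], [0.0000, 0.0000, 6.2336]]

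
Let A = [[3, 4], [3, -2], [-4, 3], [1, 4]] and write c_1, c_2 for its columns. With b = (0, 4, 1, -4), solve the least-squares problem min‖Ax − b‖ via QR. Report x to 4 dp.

x = (0.0878, -0.4628)

q_1 = c_1/‖c_1‖ = (3, 3, -4, 1)/5.9161 = (0.5071, 0.5071, -0.6761, 0.1690).
r_{12} = q_1·c_2 = -0.3381.
u_2 = c_2 + 0.3381·q_1 = (4.1714, -1.8286, 2.7714, 4.0571).
‖u_2‖ = 6.6997, so q_2 = (0.6226, -0.2729, 0.4137, 0.6056).
Qᵀb = (0.6761, -3.1004).
Back-substitute: x_2 = -3.1004/6.6997 = -0.4628.
x_1 = (0.6761 + 0.3381·(-0.4628))/5.9161 = 0.0878.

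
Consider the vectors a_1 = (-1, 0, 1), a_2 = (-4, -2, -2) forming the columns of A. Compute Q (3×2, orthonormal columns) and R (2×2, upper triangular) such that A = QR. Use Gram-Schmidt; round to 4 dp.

a_1 = (-1, 0, 1); ‖a_1‖ = 1.4142, so q_1 = (-0.7071, 0.0000, 0.7071).
q_1·a_2 = (-0.7071)·(-4) + 0.0000·(-2) + 0.7071·(-2) = 1.4142.
u_2 = a_2 − 1.4142·q_1 = (-3.0000, -2.0000, -3.0000).
‖u_2‖ = 4.6904, so q_2 = (-0.6396, -0.4264, -0.6396).

Q = [[-0.7071, -0.6396], [0.0000, -0.4264], [0.7071, -0.6396]], R = [[1.4142, 1.4142], [0.0000, 4.6904]]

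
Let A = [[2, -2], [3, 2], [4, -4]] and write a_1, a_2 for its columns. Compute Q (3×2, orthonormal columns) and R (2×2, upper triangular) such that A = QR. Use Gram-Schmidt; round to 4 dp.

a_1 = (2, 3, 4); ‖a_1‖ = 5.3852, so e_1 = (0.3714, 0.5571, 0.7428).
e_1·a_2 = 0.3714·(-2) + 0.5571·2 + 0.7428·(-4) = -2.5997.
u_2 = a_2 + 2.5997·e_1 = (-1.0345, 3.4483, -2.0690).
‖u_2‖ = 4.1523, so e_2 = (-0.2491, 0.8305, -0.4983).

Q = [[0.3714, -0.2491], [0.5571, 0.8305], [0.7428, -0.4983]], R = [[5.3852, -2.5997], [0.0000, 4.1523]]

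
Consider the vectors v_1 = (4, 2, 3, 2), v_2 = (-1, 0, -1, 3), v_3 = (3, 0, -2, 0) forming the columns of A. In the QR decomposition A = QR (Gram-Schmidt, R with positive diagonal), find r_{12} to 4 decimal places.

r_{12} = -0.1741

v_1 = (4, 2, 3, 2); ‖v_1‖ = 5.7446, so q_1 = (0.6963, 0.3482, 0.5222, 0.3482).
r_{12} = q_1·v_2 = -0.1741.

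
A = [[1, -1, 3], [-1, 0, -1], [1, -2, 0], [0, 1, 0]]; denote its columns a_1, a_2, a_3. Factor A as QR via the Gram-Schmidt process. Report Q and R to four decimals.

a_1 = (1, -1, 1, 0); ‖a_1‖ = 1.7321, so q_1 = (0.5774, -0.5774, 0.5774, 0.0000).
q_1·a_2 = 0.5774·(-1) + (-0.5774)·0 + 0.5774·(-2) + 0.0000·1 = -1.7321.
u_2 = a_2 + 1.7321·q_1 = (0.0000, -1.0000, -1.0000, 1.0000).
‖u_2‖ = 1.7321, so q_2 = (0.0000, -0.5774, -0.5774, 0.5774).
q_1·a_3 = 0.5774·3 + (-0.5774)·(-1) + 0.5774·0 + 0.0000·0 = 2.3094; q_2·a_3 = 0.0000·3 + (-0.5774)·(-1) + (-0.5774)·0 + 0.5774·0 = 0.5774.
u_3 = a_3 − 2.3094·q_1 − 0.5774·q_2 = (1.6667, 0.6667, -1.0000, -0.3333).
‖u_3‖ = 2.0817, so q_3 = (0.8006, 0.3203, -0.4804, -0.1601).

Q = [[0.5774, 0.0000, 0.8006], [-0.5774, -0.5774, 0.3203], [0.5774, -0.5774, -0.4804], [0.0000, 0.5774, -0.1601]], R = [[1.7321, -1.7321, 2.3094], [0.0000, 1.7321, 0.5774], [0.0000, 0.0000, 2.0817]]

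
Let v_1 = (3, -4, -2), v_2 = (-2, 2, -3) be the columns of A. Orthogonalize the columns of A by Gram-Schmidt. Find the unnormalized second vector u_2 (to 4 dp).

u_2 = (-1.1724, 0.8966, -3.5517)

e_1 = v_1/‖v_1‖ = (3, -4, -2)/5.3852 = (0.5571, -0.7428, -0.3714).
r_{12} = e_1·v_2 = -1.4856.
u_2 = v_2 + 1.4856·e_1 = (-1.1724, 0.8966, -3.5517).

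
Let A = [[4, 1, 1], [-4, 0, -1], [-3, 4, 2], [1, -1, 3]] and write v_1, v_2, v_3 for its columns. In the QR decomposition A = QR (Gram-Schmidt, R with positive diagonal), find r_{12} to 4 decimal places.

r_{12} = -1.3887

e_1 = v_1/‖v_1‖ = (4, -4, -3, 1)/6.4807 = (0.6172, -0.6172, -0.4629, 0.1543).
r_{12} = e_1·v_2 = -1.3887.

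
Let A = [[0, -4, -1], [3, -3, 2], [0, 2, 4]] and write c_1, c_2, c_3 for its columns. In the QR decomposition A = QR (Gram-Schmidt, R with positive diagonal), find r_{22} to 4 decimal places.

q_1 = c_1/‖c_1‖ = (0, 3, 0)/3.0000 = (0.0000, 1.0000, 0.0000).
r_{12} = q_1·c_2 = -3.0000.
u_2 = c_2 + 3.0000·q_1 = (-4.0000, 0.0000, 2.0000).
r_{22} = ‖u_2‖ = 4.4721.

r_{22} = 4.4721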